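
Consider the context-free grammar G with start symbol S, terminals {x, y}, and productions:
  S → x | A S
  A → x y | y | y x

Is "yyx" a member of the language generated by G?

yes

S ⇒ AS ⇒ yS ⇒ yAS ⇒ yyS ⇒ yyx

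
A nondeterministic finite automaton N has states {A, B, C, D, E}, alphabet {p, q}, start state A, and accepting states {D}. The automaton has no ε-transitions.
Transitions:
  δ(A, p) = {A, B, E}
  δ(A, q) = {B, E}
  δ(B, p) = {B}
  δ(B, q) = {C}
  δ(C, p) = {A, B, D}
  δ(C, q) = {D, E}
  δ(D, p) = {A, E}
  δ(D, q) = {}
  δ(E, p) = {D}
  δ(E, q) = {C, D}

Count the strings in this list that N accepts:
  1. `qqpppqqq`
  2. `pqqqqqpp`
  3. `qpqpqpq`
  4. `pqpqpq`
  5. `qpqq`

4

`qqpppqqq`: accepted
`pqqqqqpp`: accepted
`qpqpqpq`: rejected
`pqpqpq`: accepted
`qpqq`: accepted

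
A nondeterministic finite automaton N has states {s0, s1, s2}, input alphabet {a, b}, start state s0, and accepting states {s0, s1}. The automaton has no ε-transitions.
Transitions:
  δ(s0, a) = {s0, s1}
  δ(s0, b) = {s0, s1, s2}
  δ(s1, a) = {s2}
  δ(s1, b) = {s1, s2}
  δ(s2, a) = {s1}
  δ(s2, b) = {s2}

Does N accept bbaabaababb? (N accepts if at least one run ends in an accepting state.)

Start: {s0}
read b: {s0, s1, s2}
read b: {s0, s1, s2}
read a: {s0, s1, s2}
read a: {s0, s1, s2}
read b: {s0, s1, s2}
read a: {s0, s1, s2}
read a: {s0, s1, s2}
read b: {s0, s1, s2}
read a: {s0, s1, s2}
read b: {s0, s1, s2}
read b: {s0, s1, s2}
Reachable ∩ accepting = {s0, s1} — nonempty.

accepted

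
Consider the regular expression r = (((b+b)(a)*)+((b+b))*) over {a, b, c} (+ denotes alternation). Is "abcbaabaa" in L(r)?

Neither ((b+b)(a)*) nor ((b+b))* matches abcbaabaa.

no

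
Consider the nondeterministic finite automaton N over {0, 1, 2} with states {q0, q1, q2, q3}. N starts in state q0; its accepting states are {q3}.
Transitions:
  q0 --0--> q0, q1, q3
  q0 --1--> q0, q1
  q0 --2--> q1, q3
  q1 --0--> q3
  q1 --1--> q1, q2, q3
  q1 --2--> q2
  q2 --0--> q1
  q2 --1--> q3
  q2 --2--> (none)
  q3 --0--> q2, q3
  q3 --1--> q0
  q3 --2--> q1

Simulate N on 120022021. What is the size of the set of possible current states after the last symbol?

Start: {q0}
read 1: {q0, q1}
read 2: {q1, q2, q3}
read 0: {q1, q2, q3}
read 0: {q1, q2, q3}
read 2: {q1, q2}
read 2: {q2}
read 0: {q1}
read 2: {q2}
read 1: {q3}
Final reachable set {q3} has 1 state.

1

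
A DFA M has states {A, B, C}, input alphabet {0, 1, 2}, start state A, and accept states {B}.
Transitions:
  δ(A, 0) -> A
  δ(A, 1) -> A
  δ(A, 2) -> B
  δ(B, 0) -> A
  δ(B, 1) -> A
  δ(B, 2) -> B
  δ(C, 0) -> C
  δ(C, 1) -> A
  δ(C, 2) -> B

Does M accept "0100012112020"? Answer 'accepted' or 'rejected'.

A --0--> A
A --1--> A
A --0--> A
A --0--> A
A --0--> A
A --1--> A
A --2--> B
B --1--> A
A --1--> A
A --2--> B
B --0--> A
A --2--> B
B --0--> A
End in state A, which is not an accepting state.

rejected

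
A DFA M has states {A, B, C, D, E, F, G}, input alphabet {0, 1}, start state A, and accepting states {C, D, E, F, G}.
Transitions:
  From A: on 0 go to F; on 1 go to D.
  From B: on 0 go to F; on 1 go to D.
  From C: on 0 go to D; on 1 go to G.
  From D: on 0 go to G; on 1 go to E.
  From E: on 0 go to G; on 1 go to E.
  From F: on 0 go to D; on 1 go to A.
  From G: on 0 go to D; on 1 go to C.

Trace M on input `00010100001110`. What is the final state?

G

A --0--> F
F --0--> D
D --0--> G
G --1--> C
C --0--> D
D --1--> E
E --0--> G
G --0--> D
D --0--> G
G --0--> D
D --1--> E
E --1--> E
E --1--> E
E --0--> G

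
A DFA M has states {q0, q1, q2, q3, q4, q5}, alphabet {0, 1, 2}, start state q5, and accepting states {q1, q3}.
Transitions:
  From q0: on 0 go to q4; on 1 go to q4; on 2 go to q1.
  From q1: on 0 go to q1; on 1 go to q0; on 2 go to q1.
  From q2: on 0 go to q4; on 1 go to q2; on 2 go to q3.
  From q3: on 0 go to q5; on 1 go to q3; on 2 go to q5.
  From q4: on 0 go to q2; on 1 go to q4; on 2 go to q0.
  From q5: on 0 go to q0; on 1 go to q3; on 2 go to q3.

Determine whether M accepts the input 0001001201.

q5 --0--> q0
q0 --0--> q4
q4 --0--> q2
q2 --1--> q2
q2 --0--> q4
q4 --0--> q2
q2 --1--> q2
q2 --2--> q3
q3 --0--> q5
q5 --1--> q3
End in state q3, which is an accepting state.

accepted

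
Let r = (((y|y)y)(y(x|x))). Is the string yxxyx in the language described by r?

no

No split of yxxyx into u·v has ((y|y)y) matching u and (y(x|x)) matching v.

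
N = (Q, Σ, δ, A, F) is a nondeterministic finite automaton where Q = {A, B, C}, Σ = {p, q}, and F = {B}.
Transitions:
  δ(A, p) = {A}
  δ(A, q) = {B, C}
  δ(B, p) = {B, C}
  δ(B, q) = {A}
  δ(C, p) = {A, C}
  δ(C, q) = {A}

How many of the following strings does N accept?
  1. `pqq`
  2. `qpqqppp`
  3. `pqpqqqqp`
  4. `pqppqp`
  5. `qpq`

`pqq`: rejected
`qpqqppp`: accepted
`pqpqqqqp`: accepted
`pqppqp`: accepted
`qpq`: accepted

4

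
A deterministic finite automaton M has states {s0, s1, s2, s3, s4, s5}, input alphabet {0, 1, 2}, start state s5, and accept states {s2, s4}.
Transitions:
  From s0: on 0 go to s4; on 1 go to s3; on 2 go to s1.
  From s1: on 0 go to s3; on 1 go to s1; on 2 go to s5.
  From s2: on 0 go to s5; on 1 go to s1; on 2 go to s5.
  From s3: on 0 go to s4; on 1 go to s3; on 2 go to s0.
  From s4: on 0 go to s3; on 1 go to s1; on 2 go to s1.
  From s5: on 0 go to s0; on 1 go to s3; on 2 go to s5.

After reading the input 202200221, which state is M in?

s5 --2--> s5
s5 --0--> s0
s0 --2--> s1
s1 --2--> s5
s5 --0--> s0
s0 --0--> s4
s4 --2--> s1
s1 --2--> s5
s5 --1--> s3

s3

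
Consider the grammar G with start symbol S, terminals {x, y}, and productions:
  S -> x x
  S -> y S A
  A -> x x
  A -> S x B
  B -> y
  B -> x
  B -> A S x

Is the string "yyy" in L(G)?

no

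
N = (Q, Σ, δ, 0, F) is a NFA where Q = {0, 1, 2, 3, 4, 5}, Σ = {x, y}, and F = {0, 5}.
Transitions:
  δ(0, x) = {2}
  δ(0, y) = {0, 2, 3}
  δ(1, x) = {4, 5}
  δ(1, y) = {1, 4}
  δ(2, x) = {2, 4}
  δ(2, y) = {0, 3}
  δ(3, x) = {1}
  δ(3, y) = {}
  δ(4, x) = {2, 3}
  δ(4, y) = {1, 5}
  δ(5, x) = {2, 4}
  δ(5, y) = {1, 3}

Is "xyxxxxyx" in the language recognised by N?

Start: {0}
read x: {2}
read y: {0, 3}
read x: {1, 2}
read x: {2, 4, 5}
read x: {2, 3, 4}
read x: {1, 2, 3, 4}
read y: {0, 1, 3, 4, 5}
read x: {1, 2, 3, 4, 5}
Reachable ∩ accepting = {5} — nonempty.

accepted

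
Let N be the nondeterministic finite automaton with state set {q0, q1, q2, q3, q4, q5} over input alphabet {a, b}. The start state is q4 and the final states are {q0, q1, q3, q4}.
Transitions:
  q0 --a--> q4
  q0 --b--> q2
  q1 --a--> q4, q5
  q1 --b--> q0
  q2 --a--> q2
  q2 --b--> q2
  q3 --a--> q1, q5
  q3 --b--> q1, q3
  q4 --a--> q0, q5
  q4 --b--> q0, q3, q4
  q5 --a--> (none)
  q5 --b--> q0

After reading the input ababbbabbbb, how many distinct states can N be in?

5

Start: {q4}
read a: {q0, q5}
read b: {q0, q2}
read a: {q2, q4}
read b: {q0, q2, q3, q4}
read b: {q0, q1, q2, q3, q4}
read b: {q0, q1, q2, q3, q4}
read a: {q0, q1, q2, q4, q5}
read b: {q0, q2, q3, q4}
read b: {q0, q1, q2, q3, q4}
read b: {q0, q1, q2, q3, q4}
read b: {q0, q1, q2, q3, q4}
Final reachable set {q0, q1, q2, q3, q4} has 5 states.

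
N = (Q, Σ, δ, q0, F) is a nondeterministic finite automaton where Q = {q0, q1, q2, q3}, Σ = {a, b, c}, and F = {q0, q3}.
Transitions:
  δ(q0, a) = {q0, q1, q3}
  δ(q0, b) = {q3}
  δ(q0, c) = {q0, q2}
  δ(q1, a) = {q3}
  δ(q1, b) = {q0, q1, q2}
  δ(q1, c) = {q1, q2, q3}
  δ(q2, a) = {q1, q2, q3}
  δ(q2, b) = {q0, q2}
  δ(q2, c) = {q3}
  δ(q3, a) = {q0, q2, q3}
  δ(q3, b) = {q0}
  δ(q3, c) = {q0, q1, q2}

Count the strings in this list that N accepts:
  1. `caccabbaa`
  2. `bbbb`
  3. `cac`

3

`caccabbaa`: accepted
`bbbb`: accepted
`cac`: accepted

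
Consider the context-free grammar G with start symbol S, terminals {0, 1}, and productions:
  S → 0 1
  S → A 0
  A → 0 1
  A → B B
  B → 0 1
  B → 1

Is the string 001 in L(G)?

no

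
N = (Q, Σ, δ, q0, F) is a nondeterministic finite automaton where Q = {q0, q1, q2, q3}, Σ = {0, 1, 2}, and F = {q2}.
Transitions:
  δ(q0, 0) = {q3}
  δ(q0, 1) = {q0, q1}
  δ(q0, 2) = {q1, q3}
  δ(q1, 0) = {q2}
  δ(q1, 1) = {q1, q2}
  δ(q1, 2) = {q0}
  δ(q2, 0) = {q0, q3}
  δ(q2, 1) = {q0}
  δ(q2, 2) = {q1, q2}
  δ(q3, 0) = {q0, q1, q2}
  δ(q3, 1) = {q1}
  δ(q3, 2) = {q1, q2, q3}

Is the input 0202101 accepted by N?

rejected

Start: {q0}
read 0: {q3}
read 2: {q1, q2, q3}
read 0: {q0, q1, q2, q3}
read 2: {q0, q1, q2, q3}
read 1: {q0, q1, q2}
read 0: {q0, q2, q3}
read 1: {q0, q1}
Reachable ∩ accepting = {} — empty.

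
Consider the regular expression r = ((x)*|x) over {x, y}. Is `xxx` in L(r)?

yes

The left alternative (x)* matches xxx.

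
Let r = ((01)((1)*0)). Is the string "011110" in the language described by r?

yes

Split as 01·1110: (01) matches 01 and ((1)*0) matches 1110.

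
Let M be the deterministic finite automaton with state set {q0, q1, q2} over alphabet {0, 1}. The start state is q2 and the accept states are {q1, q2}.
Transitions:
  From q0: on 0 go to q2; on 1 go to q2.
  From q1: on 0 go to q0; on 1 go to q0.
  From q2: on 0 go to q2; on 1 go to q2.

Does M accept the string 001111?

accepted

q2 --0--> q2
q2 --0--> q2
q2 --1--> q2
q2 --1--> q2
q2 --1--> q2
q2 --1--> q2
End in state q2, which is an accepting state.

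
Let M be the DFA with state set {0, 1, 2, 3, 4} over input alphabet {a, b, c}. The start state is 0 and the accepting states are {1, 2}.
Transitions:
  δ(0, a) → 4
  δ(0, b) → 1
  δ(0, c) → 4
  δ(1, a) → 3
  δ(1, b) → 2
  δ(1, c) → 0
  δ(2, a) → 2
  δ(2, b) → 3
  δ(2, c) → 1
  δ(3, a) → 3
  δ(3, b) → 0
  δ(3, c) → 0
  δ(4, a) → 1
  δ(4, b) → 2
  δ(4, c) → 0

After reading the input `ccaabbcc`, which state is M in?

0 --c--> 4
4 --c--> 0
0 --a--> 4
4 --a--> 1
1 --b--> 2
2 --b--> 3
3 --c--> 0
0 --c--> 4

4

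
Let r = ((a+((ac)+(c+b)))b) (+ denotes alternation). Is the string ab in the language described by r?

Split as a·b: (a+((ac)+(c+b))) matches a and b matches b.

yes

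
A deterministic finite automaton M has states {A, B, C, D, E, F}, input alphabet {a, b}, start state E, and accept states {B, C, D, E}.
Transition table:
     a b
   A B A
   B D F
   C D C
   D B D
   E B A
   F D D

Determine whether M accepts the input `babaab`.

E --b--> A
A --a--> B
B --b--> F
F --a--> D
D --a--> B
B --b--> F
End in state F, which is not an accepting state.

rejected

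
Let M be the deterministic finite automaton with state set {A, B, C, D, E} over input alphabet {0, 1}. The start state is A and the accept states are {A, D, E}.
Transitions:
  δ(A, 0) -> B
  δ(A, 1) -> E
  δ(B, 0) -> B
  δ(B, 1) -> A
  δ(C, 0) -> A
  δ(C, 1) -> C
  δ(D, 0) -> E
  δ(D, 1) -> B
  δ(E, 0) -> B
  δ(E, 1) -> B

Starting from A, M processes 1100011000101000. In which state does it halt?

A --1--> E
E --1--> B
B --0--> B
B --0--> B
B --0--> B
B --1--> A
A --1--> E
E --0--> B
B --0--> B
B --0--> B
B --1--> A
A --0--> B
B --1--> A
A --0--> B
B --0--> B
B --0--> B

B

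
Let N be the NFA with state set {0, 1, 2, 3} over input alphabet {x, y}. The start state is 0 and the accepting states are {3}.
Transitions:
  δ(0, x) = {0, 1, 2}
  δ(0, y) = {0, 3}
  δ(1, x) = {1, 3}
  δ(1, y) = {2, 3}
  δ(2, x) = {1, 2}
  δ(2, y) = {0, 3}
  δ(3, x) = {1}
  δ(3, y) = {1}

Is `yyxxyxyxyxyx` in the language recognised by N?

Start: {0}
read y: {0, 3}
read y: {0, 1, 3}
read x: {0, 1, 2, 3}
read x: {0, 1, 2, 3}
read y: {0, 1, 2, 3}
read x: {0, 1, 2, 3}
read y: {0, 1, 2, 3}
read x: {0, 1, 2, 3}
read y: {0, 1, 2, 3}
read x: {0, 1, 2, 3}
read y: {0, 1, 2, 3}
read x: {0, 1, 2, 3}
Reachable ∩ accepting = {3} — nonempty.

accepted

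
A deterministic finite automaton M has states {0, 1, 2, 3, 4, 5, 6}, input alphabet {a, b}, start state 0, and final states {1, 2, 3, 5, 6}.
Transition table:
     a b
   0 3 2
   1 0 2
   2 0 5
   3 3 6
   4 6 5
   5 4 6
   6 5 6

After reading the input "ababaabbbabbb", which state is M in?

0 --a--> 3
3 --b--> 6
6 --a--> 5
5 --b--> 6
6 --a--> 5
5 --a--> 4
4 --b--> 5
5 --b--> 6
6 --b--> 6
6 --a--> 5
5 --b--> 6
6 --b--> 6
6 --b--> 6

6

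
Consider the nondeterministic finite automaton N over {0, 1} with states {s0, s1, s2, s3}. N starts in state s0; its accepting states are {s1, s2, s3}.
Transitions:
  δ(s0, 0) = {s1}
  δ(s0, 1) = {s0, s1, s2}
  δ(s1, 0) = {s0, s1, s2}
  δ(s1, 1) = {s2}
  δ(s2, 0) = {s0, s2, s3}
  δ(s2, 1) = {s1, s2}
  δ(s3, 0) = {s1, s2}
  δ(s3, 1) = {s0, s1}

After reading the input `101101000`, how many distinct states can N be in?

4

Start: {s0}
read 1: {s0, s1, s2}
read 0: {s0, s1, s2, s3}
read 1: {s0, s1, s2}
read 1: {s0, s1, s2}
read 0: {s0, s1, s2, s3}
read 1: {s0, s1, s2}
read 0: {s0, s1, s2, s3}
read 0: {s0, s1, s2, s3}
read 0: {s0, s1, s2, s3}
Final reachable set {s0, s1, s2, s3} has 4 states.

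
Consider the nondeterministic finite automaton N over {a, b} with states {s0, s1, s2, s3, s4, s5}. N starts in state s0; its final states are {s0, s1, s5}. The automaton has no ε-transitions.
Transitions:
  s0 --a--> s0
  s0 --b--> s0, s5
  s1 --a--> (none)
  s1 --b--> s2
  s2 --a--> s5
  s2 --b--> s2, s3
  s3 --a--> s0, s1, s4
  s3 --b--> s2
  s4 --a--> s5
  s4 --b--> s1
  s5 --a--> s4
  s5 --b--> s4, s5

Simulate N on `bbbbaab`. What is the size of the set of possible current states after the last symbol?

Start: {s0}
read b: {s0, s5}
read b: {s0, s4, s5}
read b: {s0, s1, s4, s5}
read b: {s0, s1, s2, s4, s5}
read a: {s0, s4, s5}
read a: {s0, s4, s5}
read b: {s0, s1, s4, s5}
Final reachable set {s0, s1, s4, s5} has 4 states.

4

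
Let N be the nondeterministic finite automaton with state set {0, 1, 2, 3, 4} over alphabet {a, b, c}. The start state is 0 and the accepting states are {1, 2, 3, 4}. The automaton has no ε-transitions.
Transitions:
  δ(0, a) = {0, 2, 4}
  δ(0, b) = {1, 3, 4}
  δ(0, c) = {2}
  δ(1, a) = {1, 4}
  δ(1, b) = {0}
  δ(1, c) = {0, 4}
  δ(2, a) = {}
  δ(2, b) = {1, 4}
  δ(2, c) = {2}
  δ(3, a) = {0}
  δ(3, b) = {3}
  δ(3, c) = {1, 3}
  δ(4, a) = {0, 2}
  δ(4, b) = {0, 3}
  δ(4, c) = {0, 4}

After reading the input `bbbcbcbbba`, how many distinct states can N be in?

4

Start: {0}
read b: {1, 3, 4}
read b: {0, 3}
read b: {1, 3, 4}
read c: {0, 1, 3, 4}
read b: {0, 1, 3, 4}
read c: {0, 1, 2, 3, 4}
read b: {0, 1, 3, 4}
read b: {0, 1, 3, 4}
read b: {0, 1, 3, 4}
read a: {0, 1, 2, 4}
Final reachable set {0, 1, 2, 4} has 4 states.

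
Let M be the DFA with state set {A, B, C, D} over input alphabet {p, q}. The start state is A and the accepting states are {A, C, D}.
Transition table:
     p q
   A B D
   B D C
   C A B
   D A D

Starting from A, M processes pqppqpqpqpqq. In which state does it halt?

A --p--> B
B --q--> C
C --p--> A
A --p--> B
B --q--> C
C --p--> A
A --q--> D
D --p--> A
A --q--> D
D --p--> A
A --q--> D
D --q--> D

D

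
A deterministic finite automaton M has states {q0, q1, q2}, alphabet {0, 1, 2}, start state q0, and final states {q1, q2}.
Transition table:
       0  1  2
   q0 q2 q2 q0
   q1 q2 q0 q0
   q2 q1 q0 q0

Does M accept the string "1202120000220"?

accepted

q0 --1--> q2
q2 --2--> q0
q0 --0--> q2
q2 --2--> q0
q0 --1--> q2
q2 --2--> q0
q0 --0--> q2
q2 --0--> q1
q1 --0--> q2
q2 --0--> q1
q1 --2--> q0
q0 --2--> q0
q0 --0--> q2
End in state q2, which is an accepting state.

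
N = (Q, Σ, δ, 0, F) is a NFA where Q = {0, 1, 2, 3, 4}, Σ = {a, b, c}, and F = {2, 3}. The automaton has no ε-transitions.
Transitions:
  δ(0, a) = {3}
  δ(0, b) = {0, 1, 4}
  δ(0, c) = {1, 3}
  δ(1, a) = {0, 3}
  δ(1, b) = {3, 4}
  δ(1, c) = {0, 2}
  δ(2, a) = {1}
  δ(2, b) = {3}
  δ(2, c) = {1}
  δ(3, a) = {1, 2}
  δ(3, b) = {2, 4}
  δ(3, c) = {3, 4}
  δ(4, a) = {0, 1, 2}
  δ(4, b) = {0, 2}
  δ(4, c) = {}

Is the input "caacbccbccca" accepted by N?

Start: {0}
read c: {1, 3}
read a: {0, 1, 2, 3}
read a: {0, 1, 2, 3}
read c: {0, 1, 2, 3, 4}
read b: {0, 1, 2, 3, 4}
read c: {0, 1, 2, 3, 4}
read c: {0, 1, 2, 3, 4}
read b: {0, 1, 2, 3, 4}
read c: {0, 1, 2, 3, 4}
read c: {0, 1, 2, 3, 4}
read c: {0, 1, 2, 3, 4}
read a: {0, 1, 2, 3}
Reachable ∩ accepting = {2, 3} — nonempty.

accepted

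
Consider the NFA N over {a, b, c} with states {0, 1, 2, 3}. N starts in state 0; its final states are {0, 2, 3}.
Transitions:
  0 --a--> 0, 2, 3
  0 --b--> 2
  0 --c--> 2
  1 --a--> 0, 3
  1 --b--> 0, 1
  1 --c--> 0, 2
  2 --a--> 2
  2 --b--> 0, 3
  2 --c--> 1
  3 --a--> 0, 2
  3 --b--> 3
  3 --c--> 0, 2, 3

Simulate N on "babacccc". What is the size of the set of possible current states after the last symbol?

4

Start: {0}
read b: {2}
read a: {2}
read b: {0, 3}
read a: {0, 2, 3}
read c: {0, 1, 2, 3}
read c: {0, 1, 2, 3}
read c: {0, 1, 2, 3}
read c: {0, 1, 2, 3}
Final reachable set {0, 1, 2, 3} has 4 states.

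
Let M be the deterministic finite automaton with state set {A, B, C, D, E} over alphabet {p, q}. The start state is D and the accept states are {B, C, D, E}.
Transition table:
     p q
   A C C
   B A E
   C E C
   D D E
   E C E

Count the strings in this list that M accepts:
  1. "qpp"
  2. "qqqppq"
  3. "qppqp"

3

"qpp": accepted
"qqqppq": accepted
"qppqp": accepted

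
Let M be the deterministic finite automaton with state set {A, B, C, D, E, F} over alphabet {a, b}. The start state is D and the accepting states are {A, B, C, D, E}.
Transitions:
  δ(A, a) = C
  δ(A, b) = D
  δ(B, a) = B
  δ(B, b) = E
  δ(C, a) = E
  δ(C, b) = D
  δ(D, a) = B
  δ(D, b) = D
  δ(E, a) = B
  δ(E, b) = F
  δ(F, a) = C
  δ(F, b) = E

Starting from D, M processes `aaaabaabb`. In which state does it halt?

D --a--> B
B --a--> B
B --a--> B
B --a--> B
B --b--> E
E --a--> B
B --a--> B
B --b--> E
E --b--> F

F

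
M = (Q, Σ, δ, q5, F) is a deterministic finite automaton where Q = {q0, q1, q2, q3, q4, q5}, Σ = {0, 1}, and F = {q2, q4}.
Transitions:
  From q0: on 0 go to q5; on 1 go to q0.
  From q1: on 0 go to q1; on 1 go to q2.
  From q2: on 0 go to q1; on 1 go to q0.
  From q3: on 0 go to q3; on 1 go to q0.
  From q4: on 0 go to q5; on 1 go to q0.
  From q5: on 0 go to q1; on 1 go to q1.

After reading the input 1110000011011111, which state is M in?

q5 --1--> q1
q1 --1--> q2
q2 --1--> q0
q0 --0--> q5
q5 --0--> q1
q1 --0--> q1
q1 --0--> q1
q1 --0--> q1
q1 --1--> q2
q2 --1--> q0
q0 --0--> q5
q5 --1--> q1
q1 --1--> q2
q2 --1--> q0
q0 --1--> q0
q0 --1--> q0

q0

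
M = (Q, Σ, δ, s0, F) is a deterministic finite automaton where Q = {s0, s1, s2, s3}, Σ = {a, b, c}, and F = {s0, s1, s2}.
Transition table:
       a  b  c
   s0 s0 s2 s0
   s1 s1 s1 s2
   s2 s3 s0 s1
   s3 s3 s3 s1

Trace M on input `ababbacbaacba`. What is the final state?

s0 --a--> s0
s0 --b--> s2
s2 --a--> s3
s3 --b--> s3
s3 --b--> s3
s3 --a--> s3
s3 --c--> s1
s1 --b--> s1
s1 --a--> s1
s1 --a--> s1
s1 --c--> s2
s2 --b--> s0
s0 --a--> s0

s0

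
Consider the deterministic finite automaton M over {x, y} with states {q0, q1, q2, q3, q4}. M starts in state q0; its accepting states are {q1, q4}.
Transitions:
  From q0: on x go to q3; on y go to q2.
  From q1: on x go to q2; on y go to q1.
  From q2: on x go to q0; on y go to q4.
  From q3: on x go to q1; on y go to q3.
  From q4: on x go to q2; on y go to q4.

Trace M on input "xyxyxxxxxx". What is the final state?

q0

q0 --x--> q3
q3 --y--> q3
q3 --x--> q1
q1 --y--> q1
q1 --x--> q2
q2 --x--> q0
q0 --x--> q3
q3 --x--> q1
q1 --x--> q2
q2 --x--> q0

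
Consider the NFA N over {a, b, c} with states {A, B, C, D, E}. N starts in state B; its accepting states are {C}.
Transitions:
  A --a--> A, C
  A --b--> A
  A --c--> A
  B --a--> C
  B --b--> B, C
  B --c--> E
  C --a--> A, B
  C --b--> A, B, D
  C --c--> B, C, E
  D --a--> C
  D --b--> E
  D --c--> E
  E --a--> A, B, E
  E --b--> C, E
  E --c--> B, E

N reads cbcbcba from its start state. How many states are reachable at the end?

4

Start: {B}
read c: {E}
read b: {C, E}
read c: {B, C, E}
read b: {A, B, C, D, E}
read c: {A, B, C, E}
read b: {A, B, C, D, E}
read a: {A, B, C, E}
Final reachable set {A, B, C, E} has 4 states.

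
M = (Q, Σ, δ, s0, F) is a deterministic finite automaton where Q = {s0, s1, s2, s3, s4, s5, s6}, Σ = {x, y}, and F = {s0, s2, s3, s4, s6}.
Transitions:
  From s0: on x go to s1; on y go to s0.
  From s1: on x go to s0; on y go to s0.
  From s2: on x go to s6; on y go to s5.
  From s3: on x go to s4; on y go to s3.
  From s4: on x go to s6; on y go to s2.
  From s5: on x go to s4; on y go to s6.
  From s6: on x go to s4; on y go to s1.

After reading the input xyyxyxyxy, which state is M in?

s0 --x--> s1
s1 --y--> s0
s0 --y--> s0
s0 --x--> s1
s1 --y--> s0
s0 --x--> s1
s1 --y--> s0
s0 --x--> s1
s1 --y--> s0

s0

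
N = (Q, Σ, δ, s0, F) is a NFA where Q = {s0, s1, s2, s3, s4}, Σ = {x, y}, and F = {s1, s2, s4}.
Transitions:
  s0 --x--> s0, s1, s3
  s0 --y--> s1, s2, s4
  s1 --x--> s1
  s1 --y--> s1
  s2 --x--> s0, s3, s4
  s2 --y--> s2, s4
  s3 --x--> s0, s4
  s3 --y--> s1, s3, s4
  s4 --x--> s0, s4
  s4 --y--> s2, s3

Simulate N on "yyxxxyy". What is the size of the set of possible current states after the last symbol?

4

Start: {s0}
read y: {s1, s2, s4}
read y: {s1, s2, s3, s4}
read x: {s0, s1, s3, s4}
read x: {s0, s1, s3, s4}
read x: {s0, s1, s3, s4}
read y: {s1, s2, s3, s4}
read y: {s1, s2, s3, s4}
Final reachable set {s1, s2, s3, s4} has 4 states.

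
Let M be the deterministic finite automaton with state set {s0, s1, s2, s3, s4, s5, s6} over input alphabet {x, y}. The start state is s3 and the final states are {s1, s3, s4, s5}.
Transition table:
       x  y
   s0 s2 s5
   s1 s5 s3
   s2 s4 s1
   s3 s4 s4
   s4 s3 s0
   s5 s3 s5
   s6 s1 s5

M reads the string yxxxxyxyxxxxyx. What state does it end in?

s3 --y--> s4
s4 --x--> s3
s3 --x--> s4
s4 --x--> s3
s3 --x--> s4
s4 --y--> s0
s0 --x--> s2
s2 --y--> s1
s1 --x--> s5
s5 --x--> s3
s3 --x--> s4
s4 --x--> s3
s3 --y--> s4
s4 --x--> s3

s3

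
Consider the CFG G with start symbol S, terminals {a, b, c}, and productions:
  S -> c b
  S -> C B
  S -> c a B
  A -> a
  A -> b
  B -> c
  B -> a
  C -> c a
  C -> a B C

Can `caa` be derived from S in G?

S ⇒ caB ⇒ caa

yes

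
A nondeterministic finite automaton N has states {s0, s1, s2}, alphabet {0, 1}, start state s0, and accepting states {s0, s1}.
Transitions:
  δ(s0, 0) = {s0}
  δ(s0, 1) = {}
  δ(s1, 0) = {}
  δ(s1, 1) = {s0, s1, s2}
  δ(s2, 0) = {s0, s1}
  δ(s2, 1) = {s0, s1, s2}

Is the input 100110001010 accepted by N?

Start: {s0}
read 1: {}
The reachable set is empty and stays empty for the remaining 11 symbols.
Reachable ∩ accepting = {} — empty.

rejected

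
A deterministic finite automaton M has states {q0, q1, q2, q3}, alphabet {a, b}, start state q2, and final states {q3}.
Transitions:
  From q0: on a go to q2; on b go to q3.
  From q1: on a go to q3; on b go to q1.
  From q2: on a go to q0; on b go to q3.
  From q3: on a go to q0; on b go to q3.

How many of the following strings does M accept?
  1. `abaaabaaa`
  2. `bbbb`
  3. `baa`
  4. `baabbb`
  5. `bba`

`abaaabaaa`: rejected
`bbbb`: accepted
`baa`: rejected
`baabbb`: accepted
`bba`: rejected

2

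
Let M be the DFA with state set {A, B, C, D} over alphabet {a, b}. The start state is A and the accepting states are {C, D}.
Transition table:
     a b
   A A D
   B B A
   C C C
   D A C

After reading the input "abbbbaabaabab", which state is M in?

A --a--> A
A --b--> D
D --b--> C
C --b--> C
C --b--> C
C --a--> C
C --a--> C
C --b--> C
C --a--> C
C --a--> C
C --b--> C
C --a--> C
C --b--> C

C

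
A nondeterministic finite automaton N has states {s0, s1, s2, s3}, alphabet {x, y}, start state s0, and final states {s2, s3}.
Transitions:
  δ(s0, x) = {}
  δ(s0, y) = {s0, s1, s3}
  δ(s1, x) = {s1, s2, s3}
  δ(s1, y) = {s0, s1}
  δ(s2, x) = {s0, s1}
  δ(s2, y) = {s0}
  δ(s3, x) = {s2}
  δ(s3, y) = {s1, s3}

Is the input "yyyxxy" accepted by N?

accepted

Start: {s0}
read y: {s0, s1, s3}
read y: {s0, s1, s3}
read y: {s0, s1, s3}
read x: {s1, s2, s3}
read x: {s0, s1, s2, s3}
read y: {s0, s1, s3}
Reachable ∩ accepting = {s3} — nonempty.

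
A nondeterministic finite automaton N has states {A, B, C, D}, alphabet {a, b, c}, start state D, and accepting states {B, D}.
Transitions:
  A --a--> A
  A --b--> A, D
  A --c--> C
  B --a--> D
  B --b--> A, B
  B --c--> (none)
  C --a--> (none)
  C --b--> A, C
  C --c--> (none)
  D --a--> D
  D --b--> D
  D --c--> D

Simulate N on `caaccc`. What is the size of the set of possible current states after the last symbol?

Start: {D}
read c: {D}
read a: {D}
read a: {D}
read c: {D}
read c: {D}
read c: {D}
Final reachable set {D} has 1 state.

1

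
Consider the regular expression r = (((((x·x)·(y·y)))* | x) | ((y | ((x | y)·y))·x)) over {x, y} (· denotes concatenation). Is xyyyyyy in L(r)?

Neither ((((x·x)·(y·y)))*|x) nor ((y|((x|y)·y))·x) matches xyyyyyy.

no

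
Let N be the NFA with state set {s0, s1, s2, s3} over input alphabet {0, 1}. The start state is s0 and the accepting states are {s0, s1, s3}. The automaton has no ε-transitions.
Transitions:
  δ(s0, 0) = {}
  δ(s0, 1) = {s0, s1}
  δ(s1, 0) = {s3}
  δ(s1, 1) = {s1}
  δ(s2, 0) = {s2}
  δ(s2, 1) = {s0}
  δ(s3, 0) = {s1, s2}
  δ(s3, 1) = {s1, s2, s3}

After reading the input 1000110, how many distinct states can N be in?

Start: {s0}
read 1: {s0, s1}
read 0: {s3}
read 0: {s1, s2}
read 0: {s2, s3}
read 1: {s0, s1, s2, s3}
read 1: {s0, s1, s2, s3}
read 0: {s1, s2, s3}
Final reachable set {s1, s2, s3} has 3 states.

3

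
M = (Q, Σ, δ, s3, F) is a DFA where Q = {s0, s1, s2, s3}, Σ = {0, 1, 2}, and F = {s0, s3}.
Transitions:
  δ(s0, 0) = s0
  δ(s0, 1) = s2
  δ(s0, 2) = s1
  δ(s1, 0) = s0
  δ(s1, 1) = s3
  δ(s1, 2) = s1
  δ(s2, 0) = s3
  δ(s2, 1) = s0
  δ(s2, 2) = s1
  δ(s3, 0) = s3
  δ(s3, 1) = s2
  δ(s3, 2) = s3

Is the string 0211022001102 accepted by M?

rejected

s3 --0--> s3
s3 --2--> s3
s3 --1--> s2
s2 --1--> s0
s0 --0--> s0
s0 --2--> s1
s1 --2--> s1
s1 --0--> s0
s0 --0--> s0
s0 --1--> s2
s2 --1--> s0
s0 --0--> s0
s0 --2--> s1
End in state s1, which is not an accepting state.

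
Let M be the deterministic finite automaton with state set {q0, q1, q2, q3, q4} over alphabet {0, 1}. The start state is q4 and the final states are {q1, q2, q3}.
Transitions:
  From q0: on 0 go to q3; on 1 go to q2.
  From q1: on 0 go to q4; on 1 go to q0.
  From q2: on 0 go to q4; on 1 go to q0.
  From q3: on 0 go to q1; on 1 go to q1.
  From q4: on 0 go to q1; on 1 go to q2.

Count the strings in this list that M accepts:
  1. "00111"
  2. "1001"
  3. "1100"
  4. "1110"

2

"00111": accepted
"1001": rejected
"1100": accepted
"1110": rejected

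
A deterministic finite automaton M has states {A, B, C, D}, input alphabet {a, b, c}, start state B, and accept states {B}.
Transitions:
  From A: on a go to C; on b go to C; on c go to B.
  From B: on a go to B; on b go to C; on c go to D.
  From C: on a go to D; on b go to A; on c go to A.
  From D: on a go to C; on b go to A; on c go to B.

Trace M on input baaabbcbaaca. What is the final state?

B --b--> C
C --a--> D
D --a--> C
C --a--> D
D --b--> A
A --b--> C
C --c--> A
A --b--> C
C --a--> D
D --a--> C
C --c--> A
A --a--> C

C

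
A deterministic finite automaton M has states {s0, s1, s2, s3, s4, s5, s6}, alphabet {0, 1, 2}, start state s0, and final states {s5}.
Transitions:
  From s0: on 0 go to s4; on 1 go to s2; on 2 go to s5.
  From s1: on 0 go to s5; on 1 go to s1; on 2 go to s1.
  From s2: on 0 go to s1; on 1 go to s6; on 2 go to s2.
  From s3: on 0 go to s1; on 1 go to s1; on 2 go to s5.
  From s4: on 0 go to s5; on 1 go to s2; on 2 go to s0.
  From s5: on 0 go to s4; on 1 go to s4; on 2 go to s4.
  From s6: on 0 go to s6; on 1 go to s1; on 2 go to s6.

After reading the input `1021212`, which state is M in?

s0 --1--> s2
s2 --0--> s1
s1 --2--> s1
s1 --1--> s1
s1 --2--> s1
s1 --1--> s1
s1 --2--> s1

s1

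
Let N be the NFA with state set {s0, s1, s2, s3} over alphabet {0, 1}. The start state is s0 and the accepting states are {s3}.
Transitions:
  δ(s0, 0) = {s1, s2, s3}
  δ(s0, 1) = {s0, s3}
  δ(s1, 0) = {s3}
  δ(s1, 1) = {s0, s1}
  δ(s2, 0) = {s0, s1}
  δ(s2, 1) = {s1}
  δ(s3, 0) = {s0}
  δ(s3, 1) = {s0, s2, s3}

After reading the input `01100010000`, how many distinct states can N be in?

Start: {s0}
read 0: {s1, s2, s3}
read 1: {s0, s1, s2, s3}
read 1: {s0, s1, s2, s3}
read 0: {s0, s1, s2, s3}
read 0: {s0, s1, s2, s3}
read 0: {s0, s1, s2, s3}
read 1: {s0, s1, s2, s3}
read 0: {s0, s1, s2, s3}
read 0: {s0, s1, s2, s3}
read 0: {s0, s1, s2, s3}
read 0: {s0, s1, s2, s3}
Final reachable set {s0, s1, s2, s3} has 4 states.

4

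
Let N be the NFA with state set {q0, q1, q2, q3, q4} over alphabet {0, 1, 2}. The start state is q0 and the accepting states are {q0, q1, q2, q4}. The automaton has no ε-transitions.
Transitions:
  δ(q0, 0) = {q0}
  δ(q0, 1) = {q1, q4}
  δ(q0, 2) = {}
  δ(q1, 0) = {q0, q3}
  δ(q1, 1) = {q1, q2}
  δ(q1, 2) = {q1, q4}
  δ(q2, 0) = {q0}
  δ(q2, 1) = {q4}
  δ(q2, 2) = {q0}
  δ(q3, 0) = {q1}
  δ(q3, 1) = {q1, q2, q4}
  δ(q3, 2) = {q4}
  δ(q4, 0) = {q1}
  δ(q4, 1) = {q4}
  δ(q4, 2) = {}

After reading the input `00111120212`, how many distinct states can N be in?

3

Start: {q0}
read 0: {q0}
read 0: {q0}
read 1: {q1, q4}
read 1: {q1, q2, q4}
read 1: {q1, q2, q4}
read 1: {q1, q2, q4}
read 2: {q0, q1, q4}
read 0: {q0, q1, q3}
read 2: {q1, q4}
read 1: {q1, q2, q4}
read 2: {q0, q1, q4}
Final reachable set {q0, q1, q4} has 3 states.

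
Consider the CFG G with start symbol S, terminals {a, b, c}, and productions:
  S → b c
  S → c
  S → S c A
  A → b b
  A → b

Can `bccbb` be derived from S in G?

yes

S ⇒ ScA ⇒ bccA ⇒ bccbb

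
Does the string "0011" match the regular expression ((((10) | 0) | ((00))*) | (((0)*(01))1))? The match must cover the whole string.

yes

The right alternative (((0)*(01))1) matches 0011.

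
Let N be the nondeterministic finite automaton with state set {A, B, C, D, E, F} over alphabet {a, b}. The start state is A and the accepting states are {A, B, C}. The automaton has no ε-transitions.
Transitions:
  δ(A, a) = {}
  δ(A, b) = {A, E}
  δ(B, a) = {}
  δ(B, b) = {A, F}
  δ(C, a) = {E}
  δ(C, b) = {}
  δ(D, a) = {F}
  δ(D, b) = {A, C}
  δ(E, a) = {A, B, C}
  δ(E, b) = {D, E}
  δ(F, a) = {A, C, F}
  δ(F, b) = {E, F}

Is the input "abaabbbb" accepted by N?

rejected

Start: {A}
read a: {}
The reachable set is empty and stays empty for the remaining 7 symbols.
Reachable ∩ accepting = {} — empty.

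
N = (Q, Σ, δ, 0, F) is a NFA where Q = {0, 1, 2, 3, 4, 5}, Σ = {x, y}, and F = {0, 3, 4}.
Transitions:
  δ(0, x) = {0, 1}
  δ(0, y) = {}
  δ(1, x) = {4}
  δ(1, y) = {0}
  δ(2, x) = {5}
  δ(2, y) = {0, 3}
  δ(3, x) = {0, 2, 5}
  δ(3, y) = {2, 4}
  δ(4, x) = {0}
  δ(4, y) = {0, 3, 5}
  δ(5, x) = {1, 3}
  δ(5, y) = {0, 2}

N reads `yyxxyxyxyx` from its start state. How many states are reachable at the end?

0

Start: {0}
read y: {}
The reachable set is empty and stays empty for the remaining 9 symbols.
Final reachable set {} has 0 states.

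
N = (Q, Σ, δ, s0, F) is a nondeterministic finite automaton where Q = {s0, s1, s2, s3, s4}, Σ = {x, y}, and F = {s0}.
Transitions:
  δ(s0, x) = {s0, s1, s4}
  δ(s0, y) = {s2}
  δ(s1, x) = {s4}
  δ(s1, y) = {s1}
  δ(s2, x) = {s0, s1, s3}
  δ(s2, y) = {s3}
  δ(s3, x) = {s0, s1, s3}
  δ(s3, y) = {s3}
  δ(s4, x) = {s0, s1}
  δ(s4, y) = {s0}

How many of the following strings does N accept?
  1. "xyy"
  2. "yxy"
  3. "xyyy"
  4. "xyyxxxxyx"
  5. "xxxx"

"xyy": rejected
"yxy": rejected
"xyyy": rejected
"xyyxxxxyx": accepted
"xxxx": accepted

2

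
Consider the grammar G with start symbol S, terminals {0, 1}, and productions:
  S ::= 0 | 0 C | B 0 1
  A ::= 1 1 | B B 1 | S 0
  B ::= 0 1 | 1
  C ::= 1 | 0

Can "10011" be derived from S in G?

no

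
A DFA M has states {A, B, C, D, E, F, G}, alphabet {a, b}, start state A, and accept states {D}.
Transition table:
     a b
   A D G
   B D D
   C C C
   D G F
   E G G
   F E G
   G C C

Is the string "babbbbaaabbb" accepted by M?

A --b--> G
G --a--> C
C --b--> C
C --b--> C
C --b--> C
C --b--> C
C --a--> C
C --a--> C
C --a--> C
C --b--> C
C --b--> C
C --b--> C
End in state C, which is not an accepting state.

rejected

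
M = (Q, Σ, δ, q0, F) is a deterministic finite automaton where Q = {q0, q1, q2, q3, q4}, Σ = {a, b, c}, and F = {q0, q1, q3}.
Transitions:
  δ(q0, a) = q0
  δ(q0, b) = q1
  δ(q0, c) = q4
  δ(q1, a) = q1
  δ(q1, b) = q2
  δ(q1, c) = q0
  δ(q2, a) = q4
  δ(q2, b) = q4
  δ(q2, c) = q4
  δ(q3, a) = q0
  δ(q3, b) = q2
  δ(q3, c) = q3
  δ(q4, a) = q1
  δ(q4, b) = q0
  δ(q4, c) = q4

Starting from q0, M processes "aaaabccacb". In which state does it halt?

q1

q0 --a--> q0
q0 --a--> q0
q0 --a--> q0
q0 --a--> q0
q0 --b--> q1
q1 --c--> q0
q0 --c--> q4
q4 --a--> q1
q1 --c--> q0
q0 --b--> q1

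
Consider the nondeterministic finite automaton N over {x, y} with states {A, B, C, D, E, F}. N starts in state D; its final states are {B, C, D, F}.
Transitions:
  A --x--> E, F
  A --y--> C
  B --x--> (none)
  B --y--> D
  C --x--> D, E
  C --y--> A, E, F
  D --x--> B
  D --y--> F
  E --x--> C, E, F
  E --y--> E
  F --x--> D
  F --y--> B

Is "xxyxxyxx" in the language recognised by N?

rejected

Start: {D}
read x: {B}
read x: {}
The reachable set is empty and stays empty for the remaining 6 symbols.
Reachable ∩ accepting = {} — empty.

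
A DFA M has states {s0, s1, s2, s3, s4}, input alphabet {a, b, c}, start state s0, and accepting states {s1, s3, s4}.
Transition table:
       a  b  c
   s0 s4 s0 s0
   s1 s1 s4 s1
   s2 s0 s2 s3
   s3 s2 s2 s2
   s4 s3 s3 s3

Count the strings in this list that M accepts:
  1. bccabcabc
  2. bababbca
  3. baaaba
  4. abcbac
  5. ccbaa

1

bccabcabc: rejected
bababbca: rejected
baaaba: rejected
abcbac: rejected
ccbaa: accepted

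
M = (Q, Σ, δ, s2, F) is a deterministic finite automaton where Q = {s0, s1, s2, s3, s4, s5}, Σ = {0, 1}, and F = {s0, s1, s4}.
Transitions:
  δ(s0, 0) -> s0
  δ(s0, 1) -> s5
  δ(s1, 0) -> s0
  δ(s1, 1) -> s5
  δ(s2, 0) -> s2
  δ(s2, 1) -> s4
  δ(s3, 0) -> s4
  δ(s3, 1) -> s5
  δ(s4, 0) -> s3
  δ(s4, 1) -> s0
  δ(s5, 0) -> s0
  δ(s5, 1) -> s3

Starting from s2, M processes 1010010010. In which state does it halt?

s2 --1--> s4
s4 --0--> s3
s3 --1--> s5
s5 --0--> s0
s0 --0--> s0
s0 --1--> s5
s5 --0--> s0
s0 --0--> s0
s0 --1--> s5
s5 --0--> s0

s0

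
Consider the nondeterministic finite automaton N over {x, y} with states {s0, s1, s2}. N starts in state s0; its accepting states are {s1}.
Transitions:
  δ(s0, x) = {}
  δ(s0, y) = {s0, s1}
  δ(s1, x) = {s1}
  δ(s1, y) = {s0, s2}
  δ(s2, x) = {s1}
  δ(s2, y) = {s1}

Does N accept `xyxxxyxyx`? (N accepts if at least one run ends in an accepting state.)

rejected

Start: {s0}
read x: {}
The reachable set is empty and stays empty for the remaining 8 symbols.
Reachable ∩ accepting = {} — empty.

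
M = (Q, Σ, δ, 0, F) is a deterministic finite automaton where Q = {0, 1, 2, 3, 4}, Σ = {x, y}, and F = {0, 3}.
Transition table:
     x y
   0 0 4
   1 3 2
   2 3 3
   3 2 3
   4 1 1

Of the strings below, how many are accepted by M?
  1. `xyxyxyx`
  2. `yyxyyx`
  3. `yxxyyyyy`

`xyxyxyx`: rejected
`yyxyyx`: rejected
`yxxyyyyy`: accepted

1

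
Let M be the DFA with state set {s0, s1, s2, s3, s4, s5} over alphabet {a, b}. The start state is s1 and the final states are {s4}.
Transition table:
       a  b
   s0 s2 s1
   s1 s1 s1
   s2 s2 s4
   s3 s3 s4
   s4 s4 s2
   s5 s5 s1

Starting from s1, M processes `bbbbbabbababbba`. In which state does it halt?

s1

s1 --b--> s1
s1 --b--> s1
s1 --b--> s1
s1 --b--> s1
s1 --b--> s1
s1 --a--> s1
s1 --b--> s1
s1 --b--> s1
s1 --a--> s1
s1 --b--> s1
s1 --a--> s1
s1 --b--> s1
s1 --b--> s1
s1 --b--> s1
s1 --a--> s1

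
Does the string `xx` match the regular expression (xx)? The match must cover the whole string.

yes

Split as x·x: x matches x and x matches x.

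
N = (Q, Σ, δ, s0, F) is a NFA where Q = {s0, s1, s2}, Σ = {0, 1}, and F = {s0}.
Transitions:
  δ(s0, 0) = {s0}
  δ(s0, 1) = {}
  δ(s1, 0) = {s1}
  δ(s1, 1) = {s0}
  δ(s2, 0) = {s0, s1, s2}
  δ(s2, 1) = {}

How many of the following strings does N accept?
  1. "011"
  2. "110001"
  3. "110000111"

0

"011": rejected
"110001": rejected
"110000111": rejected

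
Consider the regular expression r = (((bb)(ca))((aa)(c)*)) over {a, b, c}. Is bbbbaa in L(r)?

no

No split of bbbbaa into u·v has ((bb)(ca)) matching u and ((aa)(c)*) matching v.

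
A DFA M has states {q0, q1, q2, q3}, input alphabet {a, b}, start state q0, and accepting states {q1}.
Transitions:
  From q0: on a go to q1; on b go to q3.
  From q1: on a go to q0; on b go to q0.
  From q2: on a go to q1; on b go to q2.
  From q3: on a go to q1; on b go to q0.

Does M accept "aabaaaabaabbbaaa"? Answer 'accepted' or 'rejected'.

accepted

q0 --a--> q1
q1 --a--> q0
q0 --b--> q3
q3 --a--> q1
q1 --a--> q0
q0 --a--> q1
q1 --a--> q0
q0 --b--> q3
q3 --a--> q1
q1 --a--> q0
q0 --b--> q3
q3 --b--> q0
q0 --b--> q3
q3 --a--> q1
q1 --a--> q0
q0 --a--> q1
End in state q1, which is an accepting state.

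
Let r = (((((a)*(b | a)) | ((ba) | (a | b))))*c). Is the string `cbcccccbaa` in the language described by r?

No split of cbcccccbaa into u·v has ((((a)*(b|a))|((ba)|(a|b))))* matching u and c matching v.

no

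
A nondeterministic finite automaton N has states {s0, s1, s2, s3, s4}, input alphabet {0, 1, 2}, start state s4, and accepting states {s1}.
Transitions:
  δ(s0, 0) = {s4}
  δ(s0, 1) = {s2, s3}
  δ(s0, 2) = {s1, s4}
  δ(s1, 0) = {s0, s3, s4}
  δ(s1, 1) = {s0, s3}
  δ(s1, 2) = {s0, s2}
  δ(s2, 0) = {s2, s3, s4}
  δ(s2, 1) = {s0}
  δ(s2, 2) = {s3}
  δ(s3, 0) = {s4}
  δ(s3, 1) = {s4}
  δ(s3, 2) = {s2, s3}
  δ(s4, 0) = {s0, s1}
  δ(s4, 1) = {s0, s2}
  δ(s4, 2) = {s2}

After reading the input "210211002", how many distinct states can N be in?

5

Start: {s4}
read 2: {s2}
read 1: {s0}
read 0: {s4}
read 2: {s2}
read 1: {s0}
read 1: {s2, s3}
read 0: {s2, s3, s4}
read 0: {s0, s1, s2, s3, s4}
read 2: {s0, s1, s2, s3, s4}
Final reachable set {s0, s1, s2, s3, s4} has 5 states.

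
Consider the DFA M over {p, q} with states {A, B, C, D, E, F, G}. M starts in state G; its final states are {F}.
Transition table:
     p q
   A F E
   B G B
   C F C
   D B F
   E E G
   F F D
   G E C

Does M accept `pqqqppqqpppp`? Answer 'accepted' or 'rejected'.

accepted

G --p--> E
E --q--> G
G --q--> C
C --q--> C
C --p--> F
F --p--> F
F --q--> D
D --q--> F
F --p--> F
F --p--> F
F --p--> F
F --p--> F
End in state F, which is an accepting state.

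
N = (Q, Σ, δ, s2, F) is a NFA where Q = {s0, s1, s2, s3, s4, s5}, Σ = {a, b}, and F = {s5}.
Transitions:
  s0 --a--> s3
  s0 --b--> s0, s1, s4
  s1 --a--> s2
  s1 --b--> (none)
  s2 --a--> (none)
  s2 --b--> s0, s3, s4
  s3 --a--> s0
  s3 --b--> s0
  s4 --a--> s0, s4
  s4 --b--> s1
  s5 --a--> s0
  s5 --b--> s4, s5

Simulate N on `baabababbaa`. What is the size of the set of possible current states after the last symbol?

Start: {s2}
read b: {s0, s3, s4}
read a: {s0, s3, s4}
read a: {s0, s3, s4}
read b: {s0, s1, s4}
read a: {s0, s2, s3, s4}
read b: {s0, s1, s3, s4}
read a: {s0, s2, s3, s4}
read b: {s0, s1, s3, s4}
read b: {s0, s1, s4}
read a: {s0, s2, s3, s4}
read a: {s0, s3, s4}
Final reachable set {s0, s3, s4} has 3 states.

3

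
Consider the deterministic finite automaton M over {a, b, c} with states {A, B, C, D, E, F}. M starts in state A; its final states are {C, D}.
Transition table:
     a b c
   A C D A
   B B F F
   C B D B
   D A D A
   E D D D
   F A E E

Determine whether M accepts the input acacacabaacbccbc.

A --a--> C
C --c--> B
B --a--> B
B --c--> F
F --a--> A
A --c--> A
A --a--> C
C --b--> D
D --a--> A
A --a--> C
C --c--> B
B --b--> F
F --c--> E
E --c--> D
D --b--> D
D --c--> A
End in state A, which is not an accepting state.

rejected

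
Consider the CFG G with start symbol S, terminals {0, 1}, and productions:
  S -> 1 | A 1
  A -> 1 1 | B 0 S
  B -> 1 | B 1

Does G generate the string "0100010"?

no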